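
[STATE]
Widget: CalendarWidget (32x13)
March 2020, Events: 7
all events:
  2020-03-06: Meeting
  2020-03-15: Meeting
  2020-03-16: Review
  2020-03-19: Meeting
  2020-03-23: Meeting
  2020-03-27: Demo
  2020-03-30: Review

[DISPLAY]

           March 2020           
Mo Tu We Th Fr Sa Su            
                   1            
 2  3  4  5  6*  7  8           
 9 10 11 12 13 14 15*           
16* 17 18 19* 20 21 22          
23* 24 25 26 27* 28 29          
30* 31                          
                                
                                
                                
                                
                                


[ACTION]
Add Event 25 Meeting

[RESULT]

           March 2020           
Mo Tu We Th Fr Sa Su            
                   1            
 2  3  4  5  6*  7  8           
 9 10 11 12 13 14 15*           
16* 17 18 19* 20 21 22          
23* 24 25* 26 27* 28 29         
30* 31                          
                                
                                
                                
                                
                                


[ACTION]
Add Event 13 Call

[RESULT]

           March 2020           
Mo Tu We Th Fr Sa Su            
                   1            
 2  3  4  5  6*  7  8           
 9 10 11 12 13* 14 15*          
16* 17 18 19* 20 21 22          
23* 24 25* 26 27* 28 29         
30* 31                          
                                
                                
                                
                                
                                


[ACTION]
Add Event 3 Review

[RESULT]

           March 2020           
Mo Tu We Th Fr Sa Su            
                   1            
 2  3*  4  5  6*  7  8          
 9 10 11 12 13* 14 15*          
16* 17 18 19* 20 21 22          
23* 24 25* 26 27* 28 29         
30* 31                          
                                
                                
                                
                                
                                


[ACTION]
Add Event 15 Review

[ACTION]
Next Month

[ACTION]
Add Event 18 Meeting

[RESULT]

           April 2020           
Mo Tu We Th Fr Sa Su            
       1  2  3  4  5            
 6  7  8  9 10 11 12            
13 14 15 16 17 18* 19           
20 21 22 23 24 25 26            
27 28 29 30                     
                                
                                
                                
                                
                                
                                


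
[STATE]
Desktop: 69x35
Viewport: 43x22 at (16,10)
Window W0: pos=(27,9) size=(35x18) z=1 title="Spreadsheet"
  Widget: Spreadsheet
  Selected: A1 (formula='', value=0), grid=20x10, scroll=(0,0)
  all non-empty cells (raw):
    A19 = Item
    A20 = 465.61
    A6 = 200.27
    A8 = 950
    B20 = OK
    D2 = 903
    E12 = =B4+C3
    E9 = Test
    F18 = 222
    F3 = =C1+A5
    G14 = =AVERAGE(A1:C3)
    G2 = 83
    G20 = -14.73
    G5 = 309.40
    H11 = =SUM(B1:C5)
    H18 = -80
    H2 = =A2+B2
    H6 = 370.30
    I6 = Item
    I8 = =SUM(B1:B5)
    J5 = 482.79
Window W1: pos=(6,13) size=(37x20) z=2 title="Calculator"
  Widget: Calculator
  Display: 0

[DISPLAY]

           ┃ Spreadsheet                   
           ┠───────────────────────────────
           ┃A1:                            
━━━━━━━━━━━━━━━━━━━━━━━━━━┓B       C       
or                        ┃----------------
──────────────────────────┨    0       0   
                         0┃    0       0   
───┬───┐                  ┃    0       0   
 9 │ ÷ │                  ┃    0       0   
───┼───┤                  ┃    0       0   
 6 │ × │                  ┃    0       0   
───┼───┤                  ┃    0       0   
 3 │ - │                  ┃    0       0   
───┼───┤                  ┃    0       0   
 = │ + │                  ┃    0       0   
───┼───┤                  ┃    0       0   
 MR│ M+│                  ┃━━━━━━━━━━━━━━━━
───┴───┘                  ┃                
                          ┃                
                          ┃                
                          ┃                
                          ┃                


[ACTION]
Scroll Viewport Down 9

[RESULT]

━━━━━━━━━━━━━━━━━━━━━━━━━━┓B       C       
or                        ┃----------------
──────────────────────────┨    0       0   
                         0┃    0       0   
───┬───┐                  ┃    0       0   
 9 │ ÷ │                  ┃    0       0   
───┼───┤                  ┃    0       0   
 6 │ × │                  ┃    0       0   
───┼───┤                  ┃    0       0   
 3 │ - │                  ┃    0       0   
───┼───┤                  ┃    0       0   
 = │ + │                  ┃    0       0   
───┼───┤                  ┃    0       0   
 MR│ M+│                  ┃━━━━━━━━━━━━━━━━
───┴───┘                  ┃                
                          ┃                
                          ┃                
                          ┃                
                          ┃                
━━━━━━━━━━━━━━━━━━━━━━━━━━┛                
                                           
                                           


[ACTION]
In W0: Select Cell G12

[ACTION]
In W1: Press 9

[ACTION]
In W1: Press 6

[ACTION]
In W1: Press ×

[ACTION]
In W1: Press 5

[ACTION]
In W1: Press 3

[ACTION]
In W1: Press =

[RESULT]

━━━━━━━━━━━━━━━━━━━━━━━━━━┓B       C       
or                        ┃----------------
──────────────────────────┨    0       0   
                      5088┃    0       0   
───┬───┐                  ┃    0       0   
 9 │ ÷ │                  ┃    0       0   
───┼───┤                  ┃    0       0   
 6 │ × │                  ┃    0       0   
───┼───┤                  ┃    0       0   
 3 │ - │                  ┃    0       0   
───┼───┤                  ┃    0       0   
 = │ + │                  ┃    0       0   
───┼───┤                  ┃    0       0   
 MR│ M+│                  ┃━━━━━━━━━━━━━━━━
───┴───┘                  ┃                
                          ┃                
                          ┃                
                          ┃                
                          ┃                
━━━━━━━━━━━━━━━━━━━━━━━━━━┛                
                                           
                                           


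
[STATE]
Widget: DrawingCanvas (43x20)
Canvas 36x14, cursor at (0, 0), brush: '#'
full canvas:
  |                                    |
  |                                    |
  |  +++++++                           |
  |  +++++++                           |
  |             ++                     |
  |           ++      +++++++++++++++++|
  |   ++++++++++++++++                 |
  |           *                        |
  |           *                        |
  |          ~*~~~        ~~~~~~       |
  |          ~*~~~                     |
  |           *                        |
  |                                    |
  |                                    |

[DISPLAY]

+                                          
                                           
  +++++++                                  
  +++++++                                  
             ++                            
           ++      +++++++++++++++++       
   ++++++++++++++++                        
           *                               
           *                               
          ~*~~~        ~~~~~~              
          ~*~~~                            
           *                               
                                           
                                           
                                           
                                           
                                           
                                           
                                           
                                           


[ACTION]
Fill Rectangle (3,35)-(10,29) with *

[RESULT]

+                                          
                                           
  +++++++                                  
  +++++++                    *******       
             ++              *******       
           ++      ++++++++++*******       
   ++++++++++++++++          *******       
           *                 *******       
           *                 *******       
          ~*~~~        ~~~~~~*******       
          ~*~~~              *******       
           *                               
                                           
                                           
                                           
                                           
                                           
                                           
                                           
                                           


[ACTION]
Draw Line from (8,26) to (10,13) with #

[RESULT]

+                                          
                                           
  +++++++                                  
  +++++++                    *******       
             ++              *******       
           ++      ++++++++++*******       
   ++++++++++++++++          *******       
           *                 *******       
           *           ####  *******       
          ~*~~~  ######~~~~~~*******       
          ~*~####            *******       
           *                               
                                           
                                           
                                           
                                           
                                           
                                           
                                           
                                           


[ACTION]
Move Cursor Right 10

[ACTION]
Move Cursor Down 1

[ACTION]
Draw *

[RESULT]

                                           
          *                                
  +++++++                                  
  +++++++                    *******       
             ++              *******       
           ++      ++++++++++*******       
   ++++++++++++++++          *******       
           *                 *******       
           *           ####  *******       
          ~*~~~  ######~~~~~~*******       
          ~*~####            *******       
           *                               
                                           
                                           
                                           
                                           
                                           
                                           
                                           
                                           


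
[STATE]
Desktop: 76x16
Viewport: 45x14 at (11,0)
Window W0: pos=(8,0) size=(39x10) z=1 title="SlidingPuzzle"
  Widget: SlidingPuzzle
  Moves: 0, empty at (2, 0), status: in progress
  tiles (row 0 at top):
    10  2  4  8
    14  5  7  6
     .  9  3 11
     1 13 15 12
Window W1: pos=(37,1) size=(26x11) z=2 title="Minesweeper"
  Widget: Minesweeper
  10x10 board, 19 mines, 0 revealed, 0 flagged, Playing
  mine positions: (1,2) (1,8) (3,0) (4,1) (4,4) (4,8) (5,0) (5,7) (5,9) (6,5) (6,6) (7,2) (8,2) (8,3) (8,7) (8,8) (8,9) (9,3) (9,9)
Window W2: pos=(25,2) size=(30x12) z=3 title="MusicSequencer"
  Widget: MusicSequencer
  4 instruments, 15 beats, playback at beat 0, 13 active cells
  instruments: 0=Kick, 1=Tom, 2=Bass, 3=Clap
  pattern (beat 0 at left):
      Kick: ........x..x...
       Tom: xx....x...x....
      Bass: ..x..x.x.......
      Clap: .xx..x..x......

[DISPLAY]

━━━━━━━━━━━━━━━━━━━━━━━━━━━━━━━━━━━┓         
lidingPuzzle              ┏━━━━━━━━━━━━━━━━━━
──────────────┏━━━━━━━━━━━━━━━━━━━━━━━━━━━━┓ 
───┬────┬────┬┃ MusicSequencer             ┃─
10 │  2 │  4 │┠────────────────────────────┨ 
───┼────┼────┼┃     ▼12345678901234        ┃ 
14 │  5 │  7 │┃ Kick········█··█···        ┃ 
───┼────┼────┼┃  Tom██····█···█····        ┃ 
   │  9 │  3 │┃ Bass··█··█·█·······        ┃ 
━━━━━━━━━━━━━━┃ Clap·██··█··█······        ┃ 
              ┃                            ┃ 
              ┃                            ┃━
              ┃                            ┃ 
              ┗━━━━━━━━━━━━━━━━━━━━━━━━━━━━┛ 


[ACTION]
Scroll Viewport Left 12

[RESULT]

        ┏━━━━━━━━━━━━━━━━━━━━━━━━━━━━━━━━━━━━
        ┃ SlidingPuzzle              ┏━━━━━━━
        ┠────────────────┏━━━━━━━━━━━━━━━━━━━
        ┃┌────┬────┬────┬┃ MusicSequencer    
        ┃│ 10 │  2 │  4 │┠───────────────────
        ┃├────┼────┼────┼┃     ▼1234567890123
        ┃│ 14 │  5 │  7 │┃ Kick········█··█··
        ┃├────┼────┼────┼┃  Tom██····█···█···
        ┃│    │  9 │  3 │┃ Bass··█··█·█······
        ┗━━━━━━━━━━━━━━━━┃ Clap·██··█··█·····
                         ┃                   
                         ┃                   
                         ┃                   
                         ┗━━━━━━━━━━━━━━━━━━━


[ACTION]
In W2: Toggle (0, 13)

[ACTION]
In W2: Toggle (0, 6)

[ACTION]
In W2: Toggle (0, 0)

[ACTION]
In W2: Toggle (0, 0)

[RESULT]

        ┏━━━━━━━━━━━━━━━━━━━━━━━━━━━━━━━━━━━━
        ┃ SlidingPuzzle              ┏━━━━━━━
        ┠────────────────┏━━━━━━━━━━━━━━━━━━━
        ┃┌────┬────┬────┬┃ MusicSequencer    
        ┃│ 10 │  2 │  4 │┠───────────────────
        ┃├────┼────┼────┼┃     ▼1234567890123
        ┃│ 14 │  5 │  7 │┃ Kick······█·█··█·█
        ┃├────┼────┼────┼┃  Tom██····█···█···
        ┃│    │  9 │  3 │┃ Bass··█··█·█······
        ┗━━━━━━━━━━━━━━━━┃ Clap·██··█··█·····
                         ┃                   
                         ┃                   
                         ┃                   
                         ┗━━━━━━━━━━━━━━━━━━━


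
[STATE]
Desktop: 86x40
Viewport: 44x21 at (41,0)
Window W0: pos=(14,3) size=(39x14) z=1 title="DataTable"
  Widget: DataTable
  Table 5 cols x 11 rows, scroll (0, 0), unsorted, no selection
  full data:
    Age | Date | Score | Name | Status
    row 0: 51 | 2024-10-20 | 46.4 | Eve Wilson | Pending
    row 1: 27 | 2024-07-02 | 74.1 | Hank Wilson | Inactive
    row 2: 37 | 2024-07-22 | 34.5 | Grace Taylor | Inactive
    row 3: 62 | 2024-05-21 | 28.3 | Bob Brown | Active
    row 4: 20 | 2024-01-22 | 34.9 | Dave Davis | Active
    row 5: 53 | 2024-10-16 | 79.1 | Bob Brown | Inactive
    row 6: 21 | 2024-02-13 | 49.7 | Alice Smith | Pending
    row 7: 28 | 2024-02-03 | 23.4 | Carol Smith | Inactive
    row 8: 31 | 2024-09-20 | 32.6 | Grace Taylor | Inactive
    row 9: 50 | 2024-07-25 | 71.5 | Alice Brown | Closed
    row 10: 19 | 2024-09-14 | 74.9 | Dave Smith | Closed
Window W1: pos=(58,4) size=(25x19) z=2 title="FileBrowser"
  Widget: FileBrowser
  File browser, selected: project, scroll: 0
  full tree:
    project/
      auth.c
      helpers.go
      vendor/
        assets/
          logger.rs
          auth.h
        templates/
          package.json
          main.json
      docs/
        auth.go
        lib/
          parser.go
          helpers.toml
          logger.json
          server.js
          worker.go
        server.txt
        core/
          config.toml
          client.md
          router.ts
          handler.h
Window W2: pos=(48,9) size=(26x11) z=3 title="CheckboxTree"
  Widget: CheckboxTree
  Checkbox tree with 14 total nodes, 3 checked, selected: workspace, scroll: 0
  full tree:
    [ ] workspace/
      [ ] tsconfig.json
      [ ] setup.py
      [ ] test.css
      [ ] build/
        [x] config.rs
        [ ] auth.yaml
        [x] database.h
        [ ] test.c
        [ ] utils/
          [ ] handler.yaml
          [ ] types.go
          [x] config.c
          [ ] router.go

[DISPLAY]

                                            
                                            
                                            
━━━━━━━━━━━┓                                
           ┃     ┏━━━━━━━━━━━━━━━━━━━━━━━┓  
───────────┨     ┃ FileBrowser           ┃  
       │Sta┃     ┠───────────────────────┨  
───────┼───┃     ┃> [-] project/         ┃  
ilson  │Pen┃     ┃    auth.c             ┃  
Wilson ┏━━━━━━━━━━━━━━━━━━━━━━━━┓        ┃  
 Taylor┃ CheckboxTree           ┃        ┃  
rown   ┠────────────────────────┨        ┃  
Davis  ┃>[-] workspace/         ┃        ┃  
rown   ┃   [ ] tsconfig.json    ┃        ┃  
 Smith ┃   [ ] setup.py         ┃        ┃  
 Smith ┃   [ ] test.css         ┃        ┃  
━━━━━━━┃   [-] build/           ┃        ┃  
       ┃     [x] config.rs      ┃        ┃  
       ┃     [ ] auth.yaml      ┃        ┃  
       ┗━━━━━━━━━━━━━━━━━━━━━━━━┛        ┃  
                 ┃                       ┃  


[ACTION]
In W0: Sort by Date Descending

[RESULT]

                                            
                                            
                                            
━━━━━━━━━━━┓                                
           ┃     ┏━━━━━━━━━━━━━━━━━━━━━━━┓  
───────────┨     ┃ FileBrowser           ┃  
       │Sta┃     ┠───────────────────────┨  
───────┼───┃     ┃> [-] project/         ┃  
ilson  │Pen┃     ┃    auth.c             ┃  
rown   ┏━━━━━━━━━━━━━━━━━━━━━━━━┓        ┃  
 Taylor┃ CheckboxTree           ┃        ┃  
Smith  ┠────────────────────────┨        ┃  
 Brown ┃>[-] workspace/         ┃        ┃  
 Taylor┃   [ ] tsconfig.json    ┃        ┃  
Wilson ┃   [ ] setup.py         ┃        ┃  
rown   ┃   [ ] test.css         ┃        ┃  
━━━━━━━┃   [-] build/           ┃        ┃  
       ┃     [x] config.rs      ┃        ┃  
       ┃     [ ] auth.yaml      ┃        ┃  
       ┗━━━━━━━━━━━━━━━━━━━━━━━━┛        ┃  
                 ┃                       ┃  


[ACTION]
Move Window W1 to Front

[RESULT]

                                            
                                            
                                            
━━━━━━━━━━━┓                                
           ┃     ┏━━━━━━━━━━━━━━━━━━━━━━━┓  
───────────┨     ┃ FileBrowser           ┃  
       │Sta┃     ┠───────────────────────┨  
───────┼───┃     ┃> [-] project/         ┃  
ilson  │Pen┃     ┃    auth.c             ┃  
rown   ┏━━━━━━━━━┃    helpers.go         ┃  
 Taylor┃ Checkbox┃    [+] vendor/        ┃  
Smith  ┠─────────┃    [+] docs/          ┃  
 Brown ┃>[-] work┃                       ┃  
 Taylor┃   [ ] ts┃                       ┃  
Wilson ┃   [ ] se┃                       ┃  
rown   ┃   [ ] te┃                       ┃  
━━━━━━━┃   [-] bu┃                       ┃  
       ┃     [x] ┃                       ┃  
       ┃     [ ] ┃                       ┃  
       ┗━━━━━━━━━┃                       ┃  
                 ┃                       ┃  


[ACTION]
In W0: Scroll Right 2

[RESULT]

                                            
                                            
                                            
━━━━━━━━━━━┓                                
           ┃     ┏━━━━━━━━━━━━━━━━━━━━━━━┓  
───────────┨     ┃ FileBrowser           ┃  
     │Statu┃     ┠───────────────────────┨  
─────┼─────┃     ┃> [-] project/         ┃  
son  │Pendi┃     ┃    auth.c             ┃  
wn   │I┏━━━━━━━━━┃    helpers.go         ┃  
aylor│I┃ Checkbox┃    [+] vendor/        ┃  
ith  │C┠─────────┃    [+] docs/          ┃  
rown │C┃>[-] work┃                       ┃  
aylor│I┃   [ ] ts┃                       ┃  
lson │I┃   [ ] se┃                       ┃  
wn   │A┃   [ ] te┃                       ┃  
━━━━━━━┃   [-] bu┃                       ┃  
       ┃     [x] ┃                       ┃  
       ┃     [ ] ┃                       ┃  
       ┗━━━━━━━━━┃                       ┃  
                 ┃                       ┃  


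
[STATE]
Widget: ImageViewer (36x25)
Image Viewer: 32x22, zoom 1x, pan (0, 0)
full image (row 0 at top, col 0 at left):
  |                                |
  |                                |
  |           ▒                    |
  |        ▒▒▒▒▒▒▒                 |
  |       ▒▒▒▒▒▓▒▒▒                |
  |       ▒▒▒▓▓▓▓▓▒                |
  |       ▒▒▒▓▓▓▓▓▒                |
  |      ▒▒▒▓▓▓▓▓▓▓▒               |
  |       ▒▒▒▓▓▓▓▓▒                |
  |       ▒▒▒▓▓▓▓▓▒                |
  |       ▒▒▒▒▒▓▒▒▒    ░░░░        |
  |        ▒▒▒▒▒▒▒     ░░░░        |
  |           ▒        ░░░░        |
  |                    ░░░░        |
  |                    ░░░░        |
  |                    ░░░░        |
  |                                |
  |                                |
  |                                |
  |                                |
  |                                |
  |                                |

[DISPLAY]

                                    
                                    
           ▒                        
        ▒▒▒▒▒▒▒                     
       ▒▒▒▒▒▓▒▒▒                    
       ▒▒▒▓▓▓▓▓▒                    
       ▒▒▒▓▓▓▓▓▒                    
      ▒▒▒▓▓▓▓▓▓▓▒                   
       ▒▒▒▓▓▓▓▓▒                    
       ▒▒▒▓▓▓▓▓▒                    
       ▒▒▒▒▒▓▒▒▒    ░░░░            
        ▒▒▒▒▒▒▒     ░░░░            
           ▒        ░░░░            
                    ░░░░            
                    ░░░░            
                    ░░░░            
                                    
                                    
                                    
                                    
                                    
                                    
                                    
                                    
                                    


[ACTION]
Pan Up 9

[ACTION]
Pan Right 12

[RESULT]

                                    
                                    
                                    
▒▒▒                                 
▓▒▒▒                                
▓▓▓▒                                
▓▓▓▒                                
▓▓▓▓▒                               
▓▓▓▒                                
▓▓▓▒                                
▓▒▒▒    ░░░░                        
▒▒▒     ░░░░                        
        ░░░░                        
        ░░░░                        
        ░░░░                        
        ░░░░                        
                                    
                                    
                                    
                                    
                                    
                                    
                                    
                                    
                                    


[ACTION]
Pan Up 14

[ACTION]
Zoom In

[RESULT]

                                    
                                    
                                    
                                    
          ▒▒                        
          ▒▒                        
    ▒▒▒▒▒▒▒▒▒▒▒▒▒▒                  
    ▒▒▒▒▒▒▒▒▒▒▒▒▒▒                  
  ▒▒▒▒▒▒▒▒▒▒▓▓▒▒▒▒▒▒                
  ▒▒▒▒▒▒▒▒▒▒▓▓▒▒▒▒▒▒                
  ▒▒▒▒▒▒▓▓▓▓▓▓▓▓▓▓▒▒                
  ▒▒▒▒▒▒▓▓▓▓▓▓▓▓▓▓▒▒                
  ▒▒▒▒▒▒▓▓▓▓▓▓▓▓▓▓▒▒                
  ▒▒▒▒▒▒▓▓▓▓▓▓▓▓▓▓▒▒                
▒▒▒▒▒▒▓▓▓▓▓▓▓▓▓▓▓▓▓▓▒▒              
▒▒▒▒▒▒▓▓▓▓▓▓▓▓▓▓▓▓▓▓▒▒              
  ▒▒▒▒▒▒▓▓▓▓▓▓▓▓▓▓▒▒                
  ▒▒▒▒▒▒▓▓▓▓▓▓▓▓▓▓▒▒                
  ▒▒▒▒▒▒▓▓▓▓▓▓▓▓▓▓▒▒                
  ▒▒▒▒▒▒▓▓▓▓▓▓▓▓▓▓▒▒                
  ▒▒▒▒▒▒▒▒▒▒▓▓▒▒▒▒▒▒        ░░░░░░░░
  ▒▒▒▒▒▒▒▒▒▒▓▓▒▒▒▒▒▒        ░░░░░░░░
    ▒▒▒▒▒▒▒▒▒▒▒▒▒▒          ░░░░░░░░
    ▒▒▒▒▒▒▒▒▒▒▒▒▒▒          ░░░░░░░░
          ▒▒                ░░░░░░░░


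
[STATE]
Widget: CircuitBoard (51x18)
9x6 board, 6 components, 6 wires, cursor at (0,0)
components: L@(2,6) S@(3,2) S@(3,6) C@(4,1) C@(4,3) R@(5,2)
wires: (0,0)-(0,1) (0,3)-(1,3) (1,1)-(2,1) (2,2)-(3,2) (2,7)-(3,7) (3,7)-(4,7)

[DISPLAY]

   0 1 2 3 4 5 6 7 8                               
0  [.]─ ·       ·                                  
                │                                  
1       ·       ·                                  
        │                                          
2       ·   ·               L   ·                  
            │                   │                  
3           S               S   ·                  
                                │                  
4       C       C               ·                  
                                                   
5           R                                      
Cursor: (0,0)                                      
                                                   
                                                   
                                                   
                                                   
                                                   


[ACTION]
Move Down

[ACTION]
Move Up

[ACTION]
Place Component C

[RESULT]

   0 1 2 3 4 5 6 7 8                               
0  [C]─ ·       ·                                  
                │                                  
1       ·       ·                                  
        │                                          
2       ·   ·               L   ·                  
            │                   │                  
3           S               S   ·                  
                                │                  
4       C       C               ·                  
                                                   
5           R                                      
Cursor: (0,0)                                      
                                                   
                                                   
                                                   
                                                   
                                                   


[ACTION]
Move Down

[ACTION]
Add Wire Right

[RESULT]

   0 1 2 3 4 5 6 7 8                               
0   C ─ ·       ·                                  
                │                                  
1  [.]─ ·       ·                                  
        │                                          
2       ·   ·               L   ·                  
            │                   │                  
3           S               S   ·                  
                                │                  
4       C       C               ·                  
                                                   
5           R                                      
Cursor: (1,0)                                      
                                                   
                                                   
                                                   
                                                   
                                                   


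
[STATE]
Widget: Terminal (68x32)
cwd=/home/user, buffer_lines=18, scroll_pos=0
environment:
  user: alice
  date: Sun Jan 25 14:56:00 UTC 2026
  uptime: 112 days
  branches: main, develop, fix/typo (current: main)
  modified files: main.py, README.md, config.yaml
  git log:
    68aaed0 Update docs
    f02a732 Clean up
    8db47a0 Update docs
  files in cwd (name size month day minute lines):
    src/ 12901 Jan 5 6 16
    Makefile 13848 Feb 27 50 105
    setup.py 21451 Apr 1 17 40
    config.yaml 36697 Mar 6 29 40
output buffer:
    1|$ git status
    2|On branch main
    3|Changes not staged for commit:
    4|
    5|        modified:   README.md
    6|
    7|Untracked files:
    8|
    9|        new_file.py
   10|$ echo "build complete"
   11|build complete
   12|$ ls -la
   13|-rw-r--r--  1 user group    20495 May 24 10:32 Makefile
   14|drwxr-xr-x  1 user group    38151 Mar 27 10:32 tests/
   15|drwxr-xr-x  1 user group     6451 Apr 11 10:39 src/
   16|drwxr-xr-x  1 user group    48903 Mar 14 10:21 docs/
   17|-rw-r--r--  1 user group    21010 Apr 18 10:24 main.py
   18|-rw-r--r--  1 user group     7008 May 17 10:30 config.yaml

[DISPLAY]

$ git status                                                        
On branch main                                                      
Changes not staged for commit:                                      
                                                                    
        modified:   README.md                                       
                                                                    
Untracked files:                                                    
                                                                    
        new_file.py                                                 
$ echo "build complete"                                             
build complete                                                      
$ ls -la                                                            
-rw-r--r--  1 user group    20495 May 24 10:32 Makefile             
drwxr-xr-x  1 user group    38151 Mar 27 10:32 tests/               
drwxr-xr-x  1 user group     6451 Apr 11 10:39 src/                 
drwxr-xr-x  1 user group    48903 Mar 14 10:21 docs/                
-rw-r--r--  1 user group    21010 Apr 18 10:24 main.py              
-rw-r--r--  1 user group     7008 May 17 10:30 config.yaml          
$ █                                                                 
                                                                    
                                                                    
                                                                    
                                                                    
                                                                    
                                                                    
                                                                    
                                                                    
                                                                    
                                                                    
                                                                    
                                                                    
                                                                    


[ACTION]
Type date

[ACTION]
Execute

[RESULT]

$ git status                                                        
On branch main                                                      
Changes not staged for commit:                                      
                                                                    
        modified:   README.md                                       
                                                                    
Untracked files:                                                    
                                                                    
        new_file.py                                                 
$ echo "build complete"                                             
build complete                                                      
$ ls -la                                                            
-rw-r--r--  1 user group    20495 May 24 10:32 Makefile             
drwxr-xr-x  1 user group    38151 Mar 27 10:32 tests/               
drwxr-xr-x  1 user group     6451 Apr 11 10:39 src/                 
drwxr-xr-x  1 user group    48903 Mar 14 10:21 docs/                
-rw-r--r--  1 user group    21010 Apr 18 10:24 main.py              
-rw-r--r--  1 user group     7008 May 17 10:30 config.yaml          
$ date                                                              
Sun Jan 25 14:56:00 UTC 2026                                        
$ █                                                                 
                                                                    
                                                                    
                                                                    
                                                                    
                                                                    
                                                                    
                                                                    
                                                                    
                                                                    
                                                                    
                                                                    


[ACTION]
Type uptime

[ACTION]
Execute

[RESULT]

$ git status                                                        
On branch main                                                      
Changes not staged for commit:                                      
                                                                    
        modified:   README.md                                       
                                                                    
Untracked files:                                                    
                                                                    
        new_file.py                                                 
$ echo "build complete"                                             
build complete                                                      
$ ls -la                                                            
-rw-r--r--  1 user group    20495 May 24 10:32 Makefile             
drwxr-xr-x  1 user group    38151 Mar 27 10:32 tests/               
drwxr-xr-x  1 user group     6451 Apr 11 10:39 src/                 
drwxr-xr-x  1 user group    48903 Mar 14 10:21 docs/                
-rw-r--r--  1 user group    21010 Apr 18 10:24 main.py              
-rw-r--r--  1 user group     7008 May 17 10:30 config.yaml          
$ date                                                              
Sun Jan 25 14:56:00 UTC 2026                                        
$ uptime                                                            
 10:00  up 112 days                                                 
$ █                                                                 
                                                                    
                                                                    
                                                                    
                                                                    
                                                                    
                                                                    
                                                                    
                                                                    
                                                                    


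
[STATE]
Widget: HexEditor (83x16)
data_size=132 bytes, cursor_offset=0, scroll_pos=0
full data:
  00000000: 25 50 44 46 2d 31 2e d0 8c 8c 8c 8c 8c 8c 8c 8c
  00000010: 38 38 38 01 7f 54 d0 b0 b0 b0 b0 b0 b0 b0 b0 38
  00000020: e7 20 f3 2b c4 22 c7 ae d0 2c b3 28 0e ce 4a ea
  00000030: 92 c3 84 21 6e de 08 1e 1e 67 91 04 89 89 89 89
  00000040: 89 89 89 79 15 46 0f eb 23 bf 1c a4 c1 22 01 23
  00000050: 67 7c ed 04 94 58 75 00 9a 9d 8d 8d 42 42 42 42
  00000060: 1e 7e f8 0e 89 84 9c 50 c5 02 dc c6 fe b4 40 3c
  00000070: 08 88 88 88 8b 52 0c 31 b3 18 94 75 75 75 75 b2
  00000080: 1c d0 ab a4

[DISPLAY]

00000000  25 50 44 46 2d 31 2e d0  8c 8c 8c 8c 8c 8c 8c 8c  |%PDF-1..........|     
00000010  38 38 38 01 7f 54 d0 b0  b0 b0 b0 b0 b0 b0 b0 38  |888..T.........8|     
00000020  e7 20 f3 2b c4 22 c7 ae  d0 2c b3 28 0e ce 4a ea  |. .+."...,.(..J.|     
00000030  92 c3 84 21 6e de 08 1e  1e 67 91 04 89 89 89 89  |...!n....g......|     
00000040  89 89 89 79 15 46 0f eb  23 bf 1c a4 c1 22 01 23  |...y.F..#....".#|     
00000050  67 7c ed 04 94 58 75 00  9a 9d 8d 8d 42 42 42 42  |g|...Xu.....BBBB|     
00000060  1e 7e f8 0e 89 84 9c 50  c5 02 dc c6 fe b4 40 3c  |.~.....P......@<|     
00000070  08 88 88 88 8b 52 0c 31  b3 18 94 75 75 75 75 b2  |.....R.1...uuuu.|     
00000080  1c d0 ab a4                                       |....            |     
                                                                                   
                                                                                   
                                                                                   
                                                                                   
                                                                                   
                                                                                   
                                                                                   


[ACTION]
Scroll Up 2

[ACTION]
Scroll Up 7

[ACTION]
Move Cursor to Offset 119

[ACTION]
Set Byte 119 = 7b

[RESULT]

00000000  25 50 44 46 2d 31 2e d0  8c 8c 8c 8c 8c 8c 8c 8c  |%PDF-1..........|     
00000010  38 38 38 01 7f 54 d0 b0  b0 b0 b0 b0 b0 b0 b0 38  |888..T.........8|     
00000020  e7 20 f3 2b c4 22 c7 ae  d0 2c b3 28 0e ce 4a ea  |. .+."...,.(..J.|     
00000030  92 c3 84 21 6e de 08 1e  1e 67 91 04 89 89 89 89  |...!n....g......|     
00000040  89 89 89 79 15 46 0f eb  23 bf 1c a4 c1 22 01 23  |...y.F..#....".#|     
00000050  67 7c ed 04 94 58 75 00  9a 9d 8d 8d 42 42 42 42  |g|...Xu.....BBBB|     
00000060  1e 7e f8 0e 89 84 9c 50  c5 02 dc c6 fe b4 40 3c  |.~.....P......@<|     
00000070  08 88 88 88 8b 52 0c 7B  b3 18 94 75 75 75 75 b2  |.....R.{...uuuu.|     
00000080  1c d0 ab a4                                       |....            |     
                                                                                   
                                                                                   
                                                                                   
                                                                                   
                                                                                   
                                                                                   
                                                                                   
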